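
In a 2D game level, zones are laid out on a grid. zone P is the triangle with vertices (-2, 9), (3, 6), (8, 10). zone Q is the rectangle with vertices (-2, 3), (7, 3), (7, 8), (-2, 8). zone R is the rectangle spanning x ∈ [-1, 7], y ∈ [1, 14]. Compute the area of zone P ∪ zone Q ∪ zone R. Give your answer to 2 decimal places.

By inclusion–exclusion:
Individual areas: |zone P| = 17.5, |zone Q| = 45, |zone R| = 104.
|zone P∩zone Q| = 5.8333.
|zone P∩zone R| = 16.8.
|zone Q∩zone R|: x∈[-1,7], y∈[3,8] → 8·5 = 40.
|zone P∩zone Q∩zone R| = 5.8333.
|zone P ∪ zone Q ∪ zone R| = 166.5 − 62.6333 + 5.8333 = 109.70.

109.70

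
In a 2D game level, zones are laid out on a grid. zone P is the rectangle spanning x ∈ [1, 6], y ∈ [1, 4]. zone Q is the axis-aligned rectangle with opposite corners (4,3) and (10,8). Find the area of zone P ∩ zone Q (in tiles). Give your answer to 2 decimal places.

2.00

|zone P∩zone Q|: x∈[4,6], y∈[3,4] → 2·1 = 2.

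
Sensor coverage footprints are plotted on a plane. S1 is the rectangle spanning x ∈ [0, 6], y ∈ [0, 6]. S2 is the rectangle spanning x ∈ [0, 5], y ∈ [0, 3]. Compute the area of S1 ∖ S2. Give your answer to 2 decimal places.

|S1∩S2|: x∈[0,5], y∈[0,3] → 5·3 = 15.
|S1| = 36.
|S1 ∖ S2| = |S1| − |S1∩S2| = 36 − 15 = 21.00.

21.00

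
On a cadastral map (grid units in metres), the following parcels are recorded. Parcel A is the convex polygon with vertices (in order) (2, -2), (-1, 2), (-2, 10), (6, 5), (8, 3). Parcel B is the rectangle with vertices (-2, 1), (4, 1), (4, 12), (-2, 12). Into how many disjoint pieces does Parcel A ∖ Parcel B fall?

1

Parcel A ∖ Parcel B is a single connected region.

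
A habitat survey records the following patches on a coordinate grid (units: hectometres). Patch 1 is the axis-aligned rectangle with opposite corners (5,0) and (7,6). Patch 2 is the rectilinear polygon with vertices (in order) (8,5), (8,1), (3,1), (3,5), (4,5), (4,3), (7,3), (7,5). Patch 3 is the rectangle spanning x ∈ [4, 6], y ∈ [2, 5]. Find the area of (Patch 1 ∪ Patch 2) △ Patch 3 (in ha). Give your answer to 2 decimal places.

20.00

|Patch 1 ∪ Patch 2| = 22.
|(Patch 1 ∪ Patch 2) ∩ Patch 3| = 4.
|(Patch 1 ∪ Patch 2) △ Patch 3| = 22 + 6 − 8 = 20.00.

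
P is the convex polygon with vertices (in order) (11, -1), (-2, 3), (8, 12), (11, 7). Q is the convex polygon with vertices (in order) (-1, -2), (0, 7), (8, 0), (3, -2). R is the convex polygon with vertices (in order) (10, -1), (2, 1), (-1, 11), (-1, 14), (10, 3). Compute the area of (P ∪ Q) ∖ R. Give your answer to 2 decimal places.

61.58

|P ∪ Q| = 115.7528.
|(P ∪ Q) ∩ R| = 54.1735.
|(P ∪ Q) ∖ R| = 115.7528 − 54.1735 = 61.58.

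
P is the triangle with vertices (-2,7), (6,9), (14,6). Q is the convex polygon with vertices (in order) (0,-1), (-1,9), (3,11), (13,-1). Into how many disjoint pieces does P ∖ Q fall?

2

P ∖ Q splits into 2 disjoint pieces (area 0.2209, area 10.5267).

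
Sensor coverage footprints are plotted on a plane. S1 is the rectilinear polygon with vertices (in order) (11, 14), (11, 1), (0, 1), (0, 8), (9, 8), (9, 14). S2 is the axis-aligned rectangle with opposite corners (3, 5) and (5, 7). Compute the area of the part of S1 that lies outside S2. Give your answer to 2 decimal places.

|S1| = 89, |S1∩S2| = 4.
|S1 ∖ S2| = |S1| − |S1∩S2| = 89 − 4 = 85.00.

85.00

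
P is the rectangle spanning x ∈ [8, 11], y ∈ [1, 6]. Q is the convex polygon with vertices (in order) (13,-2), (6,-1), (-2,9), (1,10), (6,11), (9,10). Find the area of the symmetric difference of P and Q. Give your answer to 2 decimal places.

|P| = 15, |Q| = 107, |P∩Q| = 14.3333.
|P △ Q| = |P| + |Q| − 2·|P∩Q| = 15 + 107 − 28.6667 = 93.33.

93.33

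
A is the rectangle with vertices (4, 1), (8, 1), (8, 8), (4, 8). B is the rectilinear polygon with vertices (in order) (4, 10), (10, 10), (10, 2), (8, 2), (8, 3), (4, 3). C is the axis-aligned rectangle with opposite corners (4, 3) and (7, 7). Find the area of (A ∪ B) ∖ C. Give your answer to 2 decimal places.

40.00

|A ∪ B| = 52.
|(A ∪ B) ∩ C| = 12.
|(A ∪ B) ∖ C| = 52 − 12 = 40.00.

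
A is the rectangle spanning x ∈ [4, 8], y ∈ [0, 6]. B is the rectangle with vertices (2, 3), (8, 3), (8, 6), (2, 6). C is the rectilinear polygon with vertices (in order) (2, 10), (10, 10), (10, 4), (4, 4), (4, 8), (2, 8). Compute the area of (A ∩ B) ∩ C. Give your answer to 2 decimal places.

The region (A ∩ B) ∩ C is the polygon with vertices (4,6), (8,6), (8,4), (4,4).
By the shoelace formula its area is 8.00.

8.00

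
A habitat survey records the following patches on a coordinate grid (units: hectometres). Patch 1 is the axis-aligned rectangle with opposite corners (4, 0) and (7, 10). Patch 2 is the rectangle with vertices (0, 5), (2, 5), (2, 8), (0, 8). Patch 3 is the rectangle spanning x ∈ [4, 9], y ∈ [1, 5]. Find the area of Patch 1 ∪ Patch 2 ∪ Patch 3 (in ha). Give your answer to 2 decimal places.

By inclusion–exclusion:
Individual areas: |Patch 1| = 30, |Patch 2| = 6, |Patch 3| = 20.
|Patch 1∩Patch 2| = 0 (no overlap).
|Patch 1∩Patch 3|: x∈[4,7], y∈[1,5] → 3·4 = 12.
|Patch 2∩Patch 3| = 0 (no overlap).
|Patch 1∩Patch 2∩Patch 3| = 0.
|Patch 1 ∪ Patch 2 ∪ Patch 3| = 56 − 12 + 0 = 44.00.

44.00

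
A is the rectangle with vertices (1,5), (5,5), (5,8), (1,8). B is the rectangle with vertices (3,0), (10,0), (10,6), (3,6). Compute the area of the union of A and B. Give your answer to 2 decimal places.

By inclusion–exclusion:
Individual areas: |A| = 12, |B| = 42.
|A∩B|: x∈[3,5], y∈[5,6] → 2·1 = 2.
|A ∪ B| = 54 − 2 = 52.00.

52.00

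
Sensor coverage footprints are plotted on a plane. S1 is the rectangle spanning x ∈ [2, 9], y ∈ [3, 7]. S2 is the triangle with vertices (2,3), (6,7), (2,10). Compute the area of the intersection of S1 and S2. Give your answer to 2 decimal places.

The intersection is the polygon with vertices (6,7), (2,3), (2,7).
By the shoelace formula its area is 8.00.

8.00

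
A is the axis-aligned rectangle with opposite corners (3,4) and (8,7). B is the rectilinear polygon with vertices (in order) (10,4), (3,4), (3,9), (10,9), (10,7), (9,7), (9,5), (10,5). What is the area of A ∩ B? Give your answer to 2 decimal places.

15.00

The intersection is the polygon with vertices (8,7), (8,4), (3,4), (3,7).
By the shoelace formula its area is 15.00.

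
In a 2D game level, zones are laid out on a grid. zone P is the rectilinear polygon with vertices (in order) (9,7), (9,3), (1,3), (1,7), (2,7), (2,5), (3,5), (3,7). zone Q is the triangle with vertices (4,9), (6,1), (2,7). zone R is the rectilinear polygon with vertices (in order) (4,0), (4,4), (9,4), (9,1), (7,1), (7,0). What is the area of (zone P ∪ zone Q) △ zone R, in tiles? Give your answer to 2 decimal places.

40.42

|zone P ∪ zone Q| = 34.0833.
|(zone P ∪ zone Q) ∩ zone R| = 5.8333.
|(zone P ∪ zone Q) △ zone R| = 34.0833 + 18 − 11.6667 = 40.42.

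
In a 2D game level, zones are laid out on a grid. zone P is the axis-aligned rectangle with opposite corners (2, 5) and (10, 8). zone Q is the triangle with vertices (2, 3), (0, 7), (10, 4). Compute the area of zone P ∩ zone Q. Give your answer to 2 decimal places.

3.27

The intersection is the polygon with vertices (2,5), (2,6.4), (6.667,5).
By the shoelace formula its area is 3.27.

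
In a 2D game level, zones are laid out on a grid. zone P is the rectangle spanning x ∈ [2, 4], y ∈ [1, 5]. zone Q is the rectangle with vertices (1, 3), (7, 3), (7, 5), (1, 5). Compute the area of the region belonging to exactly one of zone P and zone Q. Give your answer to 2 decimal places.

12.00

|zone P∩zone Q|: x∈[2,4], y∈[3,5] → 2·2 = 4.
|zone P △ zone Q| = |zone P| + |zone Q| − 2·|zone P∩zone Q| = 8 + 12 − 8 = 12.00.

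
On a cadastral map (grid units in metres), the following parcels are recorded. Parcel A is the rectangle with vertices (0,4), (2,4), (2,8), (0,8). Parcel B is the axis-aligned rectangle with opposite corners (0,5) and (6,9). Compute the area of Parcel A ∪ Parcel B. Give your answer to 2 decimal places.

By inclusion–exclusion:
Individual areas: |Parcel A| = 8, |Parcel B| = 24.
|Parcel A∩Parcel B|: x∈[0,2], y∈[5,8] → 2·3 = 6.
|Parcel A ∪ Parcel B| = 32 − 6 = 26.00.

26.00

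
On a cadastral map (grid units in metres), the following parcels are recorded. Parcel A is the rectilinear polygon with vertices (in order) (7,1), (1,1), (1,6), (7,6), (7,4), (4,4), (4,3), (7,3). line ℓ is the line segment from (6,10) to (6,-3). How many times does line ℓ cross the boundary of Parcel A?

4

The segment meets the boundary at (6,1), (6,3), (6,4), (6,6).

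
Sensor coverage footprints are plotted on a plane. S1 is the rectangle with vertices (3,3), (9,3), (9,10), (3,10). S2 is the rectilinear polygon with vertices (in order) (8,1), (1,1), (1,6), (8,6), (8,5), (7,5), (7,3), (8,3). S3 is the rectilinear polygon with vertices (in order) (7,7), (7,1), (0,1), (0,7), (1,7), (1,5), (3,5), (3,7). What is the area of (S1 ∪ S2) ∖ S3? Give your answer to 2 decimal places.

30.00

|S1 ∪ S2| = 62.
|(S1 ∪ S2) ∩ S3| = 32.
|(S1 ∪ S2) ∖ S3| = 62 − 32 = 30.00.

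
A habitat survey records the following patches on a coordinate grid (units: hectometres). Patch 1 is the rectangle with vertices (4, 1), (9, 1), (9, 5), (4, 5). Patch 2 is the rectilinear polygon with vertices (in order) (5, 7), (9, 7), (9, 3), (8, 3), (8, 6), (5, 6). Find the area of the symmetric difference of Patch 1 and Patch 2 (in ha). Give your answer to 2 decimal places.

23.00

|Patch 1| = 20, |Patch 2| = 7, |Patch 1∩Patch 2| = 2.
|Patch 1 △ Patch 2| = |Patch 1| + |Patch 2| − 2·|Patch 1∩Patch 2| = 20 + 7 − 4 = 23.00.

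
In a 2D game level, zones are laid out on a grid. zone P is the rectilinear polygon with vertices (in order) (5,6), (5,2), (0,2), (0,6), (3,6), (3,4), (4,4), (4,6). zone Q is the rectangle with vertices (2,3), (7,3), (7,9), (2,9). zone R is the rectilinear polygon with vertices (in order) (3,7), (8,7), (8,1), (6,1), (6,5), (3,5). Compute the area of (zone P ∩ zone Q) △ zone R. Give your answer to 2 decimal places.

23.00

|zone P ∩ zone Q| = 7.
|(zone P ∩ zone Q) ∩ zone R| = 1.
|(zone P ∩ zone Q) △ zone R| = 7 + 18 − 2 = 23.00.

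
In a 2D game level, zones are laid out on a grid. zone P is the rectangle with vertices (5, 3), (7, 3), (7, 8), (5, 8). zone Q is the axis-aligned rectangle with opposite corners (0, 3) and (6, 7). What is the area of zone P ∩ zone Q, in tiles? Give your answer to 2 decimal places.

|zone P∩zone Q|: x∈[5,6], y∈[3,7] → 1·4 = 4.

4.00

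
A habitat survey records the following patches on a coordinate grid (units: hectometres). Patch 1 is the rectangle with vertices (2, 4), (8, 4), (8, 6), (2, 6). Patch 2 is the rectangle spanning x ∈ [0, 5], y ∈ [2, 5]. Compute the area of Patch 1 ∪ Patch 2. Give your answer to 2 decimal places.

By inclusion–exclusion:
Individual areas: |Patch 1| = 12, |Patch 2| = 15.
|Patch 1∩Patch 2|: x∈[2,5], y∈[4,5] → 3·1 = 3.
|Patch 1 ∪ Patch 2| = 27 − 3 = 24.00.

24.00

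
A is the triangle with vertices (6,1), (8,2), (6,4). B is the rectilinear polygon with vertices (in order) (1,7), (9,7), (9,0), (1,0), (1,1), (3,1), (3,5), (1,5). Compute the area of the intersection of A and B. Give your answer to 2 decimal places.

3.00

The intersection is the polygon with vertices (6,4), (8,2), (6,1).
By the shoelace formula its area is 3.00.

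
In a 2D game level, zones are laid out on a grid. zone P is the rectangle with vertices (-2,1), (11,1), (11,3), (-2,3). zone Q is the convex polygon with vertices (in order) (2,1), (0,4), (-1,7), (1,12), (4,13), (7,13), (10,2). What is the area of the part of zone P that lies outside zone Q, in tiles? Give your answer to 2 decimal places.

12.80

|zone P| = 26, |zone P∩zone Q| = 13.197.
|zone P ∖ zone Q| = |zone P| − |zone P∩zone Q| = 26 − 13.197 = 12.80.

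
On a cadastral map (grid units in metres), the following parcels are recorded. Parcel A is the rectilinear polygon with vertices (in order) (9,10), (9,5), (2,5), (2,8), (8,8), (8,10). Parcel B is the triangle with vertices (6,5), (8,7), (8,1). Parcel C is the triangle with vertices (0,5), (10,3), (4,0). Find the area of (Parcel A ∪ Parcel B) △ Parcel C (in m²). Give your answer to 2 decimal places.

|Parcel A ∪ Parcel B| = 27.
|(Parcel A ∪ Parcel B) ∩ Parcel C| = 1.4.
|(Parcel A ∪ Parcel B) △ Parcel C| = 27 + 21 − 2.8 = 45.20.

45.20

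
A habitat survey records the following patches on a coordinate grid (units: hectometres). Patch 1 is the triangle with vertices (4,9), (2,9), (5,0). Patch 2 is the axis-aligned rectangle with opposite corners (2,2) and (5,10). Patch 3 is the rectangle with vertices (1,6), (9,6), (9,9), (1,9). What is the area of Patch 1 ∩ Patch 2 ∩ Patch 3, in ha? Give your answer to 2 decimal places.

5.00

The intersection is the polygon with vertices (4.333,6), (3,6), (2,9), (4,9).
By the shoelace formula its area is 5.00.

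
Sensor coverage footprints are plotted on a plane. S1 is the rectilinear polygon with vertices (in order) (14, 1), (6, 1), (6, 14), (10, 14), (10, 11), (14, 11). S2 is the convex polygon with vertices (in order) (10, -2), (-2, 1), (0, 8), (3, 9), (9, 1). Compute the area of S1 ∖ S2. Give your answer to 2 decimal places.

|S1| = 92, |S1∩S2| = 6.
|S1 ∖ S2| = |S1| − |S1∩S2| = 92 − 6 = 86.00.

86.00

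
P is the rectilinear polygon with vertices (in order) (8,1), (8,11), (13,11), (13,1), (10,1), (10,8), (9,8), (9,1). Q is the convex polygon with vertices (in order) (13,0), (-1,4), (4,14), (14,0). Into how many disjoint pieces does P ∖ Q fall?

P ∖ Q splits into 2 disjoint pieces (area 0.2857, area 28.8).

2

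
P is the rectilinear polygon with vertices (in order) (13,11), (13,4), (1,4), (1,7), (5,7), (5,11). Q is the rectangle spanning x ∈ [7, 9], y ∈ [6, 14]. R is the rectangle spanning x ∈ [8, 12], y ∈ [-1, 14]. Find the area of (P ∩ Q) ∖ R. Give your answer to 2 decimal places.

5.00

|P ∩ Q| = 10.
|(P ∩ Q) ∩ R| = 5.
|(P ∩ Q) ∖ R| = 10 − 5 = 5.00.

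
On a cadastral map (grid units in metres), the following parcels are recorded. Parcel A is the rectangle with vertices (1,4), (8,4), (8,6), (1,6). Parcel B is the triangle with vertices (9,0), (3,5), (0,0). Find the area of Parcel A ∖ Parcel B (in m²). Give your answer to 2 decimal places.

13.10

|Parcel A| = 14, |Parcel A∩Parcel B| = 0.9.
|Parcel A ∖ Parcel B| = |Parcel A| − |Parcel A∩Parcel B| = 14 − 0.9 = 13.10.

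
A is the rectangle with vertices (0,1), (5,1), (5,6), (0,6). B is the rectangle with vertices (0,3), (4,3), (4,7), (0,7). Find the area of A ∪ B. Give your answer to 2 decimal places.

By inclusion–exclusion:
Individual areas: |A| = 25, |B| = 16.
|A∩B|: x∈[0,4], y∈[3,6] → 4·3 = 12.
|A ∪ B| = 41 − 12 = 29.00.

29.00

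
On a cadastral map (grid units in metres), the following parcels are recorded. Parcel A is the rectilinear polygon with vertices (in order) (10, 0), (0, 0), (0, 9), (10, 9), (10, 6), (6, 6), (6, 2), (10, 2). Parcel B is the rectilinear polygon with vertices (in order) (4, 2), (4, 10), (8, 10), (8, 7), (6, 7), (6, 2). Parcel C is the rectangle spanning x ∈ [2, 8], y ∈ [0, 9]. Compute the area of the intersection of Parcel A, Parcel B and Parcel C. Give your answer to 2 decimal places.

18.00

The intersection is the polygon with vertices (8,7), (6,7), (6,6), (6,2), (4,2), (4,9), (8,9).
By the shoelace formula its area is 18.00.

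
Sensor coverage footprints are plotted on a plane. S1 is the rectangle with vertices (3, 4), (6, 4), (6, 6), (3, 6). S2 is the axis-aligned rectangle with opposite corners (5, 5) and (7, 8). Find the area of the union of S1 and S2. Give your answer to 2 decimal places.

By inclusion–exclusion:
Individual areas: |S1| = 6, |S2| = 6.
|S1∩S2|: x∈[5,6], y∈[5,6] → 1·1 = 1.
|S1 ∪ S2| = 12 − 1 = 11.00.

11.00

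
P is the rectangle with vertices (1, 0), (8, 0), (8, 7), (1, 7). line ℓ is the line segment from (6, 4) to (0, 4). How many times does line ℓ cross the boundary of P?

The segment meets the boundary at (1,4).

1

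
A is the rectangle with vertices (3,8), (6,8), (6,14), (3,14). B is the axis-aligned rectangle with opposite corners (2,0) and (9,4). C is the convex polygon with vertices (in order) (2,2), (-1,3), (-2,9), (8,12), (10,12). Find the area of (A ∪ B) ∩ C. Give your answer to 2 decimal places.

|A ∪ B| = 46.
|(A ∪ B) ∩ C| = 10.45.

10.45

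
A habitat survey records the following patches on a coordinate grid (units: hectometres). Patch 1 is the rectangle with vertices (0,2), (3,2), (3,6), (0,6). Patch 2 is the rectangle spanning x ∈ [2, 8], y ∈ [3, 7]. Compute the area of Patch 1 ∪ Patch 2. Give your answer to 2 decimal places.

By inclusion–exclusion:
Individual areas: |Patch 1| = 12, |Patch 2| = 24.
|Patch 1∩Patch 2|: x∈[2,3], y∈[3,6] → 1·3 = 3.
|Patch 1 ∪ Patch 2| = 36 − 3 = 33.00.

33.00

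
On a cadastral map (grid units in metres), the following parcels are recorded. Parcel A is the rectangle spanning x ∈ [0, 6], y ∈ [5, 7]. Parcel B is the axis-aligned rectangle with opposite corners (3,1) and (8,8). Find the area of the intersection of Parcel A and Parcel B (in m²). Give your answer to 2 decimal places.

|Parcel A∩Parcel B|: x∈[3,6], y∈[5,7] → 3·2 = 6.

6.00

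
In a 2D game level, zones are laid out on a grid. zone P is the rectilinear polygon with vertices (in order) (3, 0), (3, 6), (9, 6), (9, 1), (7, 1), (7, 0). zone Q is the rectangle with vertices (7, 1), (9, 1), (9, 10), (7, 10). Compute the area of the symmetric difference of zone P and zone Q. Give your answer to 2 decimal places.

|zone P| = 34, |zone Q| = 18, |zone P∩zone Q| = 10.
|zone P △ zone Q| = |zone P| + |zone Q| − 2·|zone P∩zone Q| = 34 + 18 − 20 = 32.00.

32.00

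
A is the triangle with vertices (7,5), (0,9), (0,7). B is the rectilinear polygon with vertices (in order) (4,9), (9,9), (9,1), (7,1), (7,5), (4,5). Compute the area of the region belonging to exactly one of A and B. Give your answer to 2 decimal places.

32.43

|A| = 7, |B| = 28, |A∩B| = 1.2857.
|A △ B| = |A| + |B| − 2·|A∩B| = 7 + 28 − 2.5714 = 32.43.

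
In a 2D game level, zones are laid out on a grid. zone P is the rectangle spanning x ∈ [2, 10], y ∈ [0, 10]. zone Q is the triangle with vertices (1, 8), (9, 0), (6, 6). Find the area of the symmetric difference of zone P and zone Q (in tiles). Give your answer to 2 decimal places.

|zone P| = 80, |zone Q| = 12, |zone P∩zone Q| = 11.7.
|zone P △ zone Q| = |zone P| + |zone Q| − 2·|zone P∩zone Q| = 80 + 12 − 23.4 = 68.60.

68.60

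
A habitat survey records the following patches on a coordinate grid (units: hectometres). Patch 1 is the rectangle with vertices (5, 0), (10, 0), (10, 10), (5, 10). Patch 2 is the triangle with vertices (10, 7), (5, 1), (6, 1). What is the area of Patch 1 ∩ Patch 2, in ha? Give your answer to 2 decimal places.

The intersection is the polygon with vertices (10,7), (6,1), (5,1).
By the shoelace formula its area is 3.00.

3.00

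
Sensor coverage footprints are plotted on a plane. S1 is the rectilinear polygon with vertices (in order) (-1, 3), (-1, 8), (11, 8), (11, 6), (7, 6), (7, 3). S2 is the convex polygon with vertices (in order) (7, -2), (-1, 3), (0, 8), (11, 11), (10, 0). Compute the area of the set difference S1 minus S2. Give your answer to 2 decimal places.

|S1| = 48, |S1∩S2| = 44.7727.
|S1 ∖ S2| = |S1| − |S1∩S2| = 48 − 44.7727 = 3.23.

3.23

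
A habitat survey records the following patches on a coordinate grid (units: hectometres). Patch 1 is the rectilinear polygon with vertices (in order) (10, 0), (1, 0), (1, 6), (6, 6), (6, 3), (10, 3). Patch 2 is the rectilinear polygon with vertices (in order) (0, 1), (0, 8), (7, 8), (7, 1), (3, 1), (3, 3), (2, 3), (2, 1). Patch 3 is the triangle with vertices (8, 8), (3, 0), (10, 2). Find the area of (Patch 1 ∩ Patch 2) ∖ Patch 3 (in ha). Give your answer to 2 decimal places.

|Patch 1 ∩ Patch 2| = 25.
|(Patch 1 ∩ Patch 2) ∩ Patch 3| = 6.4768.
|(Patch 1 ∩ Patch 2) ∖ Patch 3| = 25 − 6.4768 = 18.52.

18.52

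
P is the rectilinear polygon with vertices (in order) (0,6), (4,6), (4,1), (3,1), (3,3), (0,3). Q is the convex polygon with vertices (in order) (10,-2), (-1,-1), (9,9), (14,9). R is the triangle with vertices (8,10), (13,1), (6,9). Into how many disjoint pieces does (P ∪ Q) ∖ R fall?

2

(P ∪ Q) ∖ R splits into 2 disjoint pieces (area 75.5651, area 16.0604).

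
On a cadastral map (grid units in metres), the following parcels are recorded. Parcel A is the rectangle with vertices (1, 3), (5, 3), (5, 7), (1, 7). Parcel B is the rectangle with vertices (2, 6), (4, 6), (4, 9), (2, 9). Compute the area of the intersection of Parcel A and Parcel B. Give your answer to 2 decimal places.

2.00

|Parcel A∩Parcel B|: x∈[2,4], y∈[6,7] → 2·1 = 2.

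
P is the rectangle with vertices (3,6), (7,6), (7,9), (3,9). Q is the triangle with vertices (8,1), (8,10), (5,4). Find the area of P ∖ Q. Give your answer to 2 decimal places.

|P| = 12, |P∩Q| = 1.
|P ∖ Q| = |P| − |P∩Q| = 12 − 1 = 11.00.

11.00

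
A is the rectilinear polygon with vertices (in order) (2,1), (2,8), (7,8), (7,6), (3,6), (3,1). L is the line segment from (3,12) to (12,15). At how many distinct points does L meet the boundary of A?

The segment lies entirely outside A and never meets its boundary.

0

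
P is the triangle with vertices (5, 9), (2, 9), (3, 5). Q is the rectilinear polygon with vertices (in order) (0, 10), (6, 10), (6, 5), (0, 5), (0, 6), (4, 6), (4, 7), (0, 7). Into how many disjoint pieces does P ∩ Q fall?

P ∩ Q splits into 2 disjoint pieces (area 4.5, area 0.375).

2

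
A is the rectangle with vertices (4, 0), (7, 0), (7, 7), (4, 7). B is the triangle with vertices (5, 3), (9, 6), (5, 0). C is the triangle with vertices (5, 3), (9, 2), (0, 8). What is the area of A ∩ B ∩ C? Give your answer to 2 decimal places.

1.45

The intersection is the polygon with vertices (6.714,2.571), (5,3), (6.176,3.882), (7,3.333), (7,3).
By the shoelace formula its area is 1.45.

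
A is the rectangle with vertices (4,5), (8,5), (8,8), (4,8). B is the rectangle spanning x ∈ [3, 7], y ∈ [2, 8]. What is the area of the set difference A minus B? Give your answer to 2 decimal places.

|A∩B|: x∈[4,7], y∈[5,8] → 3·3 = 9.
|A| = 12.
|A ∖ B| = |A| − |A∩B| = 12 − 9 = 3.00.

3.00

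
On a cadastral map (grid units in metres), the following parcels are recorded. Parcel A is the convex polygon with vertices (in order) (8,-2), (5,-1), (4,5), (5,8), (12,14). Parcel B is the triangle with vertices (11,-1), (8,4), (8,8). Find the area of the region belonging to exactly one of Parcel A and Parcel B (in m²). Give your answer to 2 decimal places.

60.07

|Parcel A| = 62, |Parcel B| = 6, |Parcel A∩Parcel B| = 3.9664.
|Parcel A △ Parcel B| = |Parcel A| + |Parcel B| − 2·|Parcel A∩Parcel B| = 62 + 6 − 7.9328 = 60.07.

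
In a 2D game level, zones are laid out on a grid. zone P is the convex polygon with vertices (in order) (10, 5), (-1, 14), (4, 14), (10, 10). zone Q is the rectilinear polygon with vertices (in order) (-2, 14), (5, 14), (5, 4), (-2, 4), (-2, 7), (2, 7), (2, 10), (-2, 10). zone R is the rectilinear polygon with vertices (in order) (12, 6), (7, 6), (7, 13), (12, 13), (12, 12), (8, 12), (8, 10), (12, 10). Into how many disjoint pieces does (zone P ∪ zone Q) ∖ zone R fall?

3

(zone P ∪ zone Q) ∖ zone R splits into 3 disjoint pieces (area 66.7879, area 1.3333, area 0.6111).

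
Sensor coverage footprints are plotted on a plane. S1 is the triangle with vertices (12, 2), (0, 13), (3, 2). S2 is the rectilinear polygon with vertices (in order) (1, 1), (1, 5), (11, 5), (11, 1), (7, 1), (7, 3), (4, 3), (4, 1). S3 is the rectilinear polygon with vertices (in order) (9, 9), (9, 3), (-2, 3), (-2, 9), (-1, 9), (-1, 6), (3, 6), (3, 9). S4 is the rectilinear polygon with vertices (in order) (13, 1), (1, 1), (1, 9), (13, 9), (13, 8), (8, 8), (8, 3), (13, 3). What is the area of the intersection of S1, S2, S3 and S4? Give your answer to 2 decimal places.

11.09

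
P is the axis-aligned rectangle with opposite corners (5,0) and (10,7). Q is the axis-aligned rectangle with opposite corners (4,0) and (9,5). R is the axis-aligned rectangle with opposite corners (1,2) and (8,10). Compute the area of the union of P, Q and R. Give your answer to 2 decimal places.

78.00

By inclusion–exclusion:
Individual areas: |P| = 35, |Q| = 25, |R| = 56.
|P∩Q|: x∈[5,9], y∈[0,5] → 4·5 = 20.
|P∩R|: x∈[5,8], y∈[2,7] → 3·5 = 15.
|Q∩R|: x∈[4,8], y∈[2,5] → 4·3 = 12.
|P∩Q∩R| = 9.
|P ∪ Q ∪ R| = 116 − 47 + 9 = 78.00.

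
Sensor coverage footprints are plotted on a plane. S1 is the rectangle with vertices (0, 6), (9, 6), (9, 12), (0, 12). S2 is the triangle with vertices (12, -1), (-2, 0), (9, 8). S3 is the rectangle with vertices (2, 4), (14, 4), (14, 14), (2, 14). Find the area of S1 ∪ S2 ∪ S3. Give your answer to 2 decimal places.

179.83

By inclusion–exclusion:
Individual areas: |S1| = 54, |S2| = 61.5, |S3| = 120.
|S1∩S2| = 2.75.
|S1∩S3|: x∈[2,9], y∈[6,12] → 7·6 = 42.
|S2∩S3| = 13.6667.
|S1∩S2∩S3| = 2.75.
|S1 ∪ S2 ∪ S3| = 235.5 − 58.4167 + 2.75 = 179.83.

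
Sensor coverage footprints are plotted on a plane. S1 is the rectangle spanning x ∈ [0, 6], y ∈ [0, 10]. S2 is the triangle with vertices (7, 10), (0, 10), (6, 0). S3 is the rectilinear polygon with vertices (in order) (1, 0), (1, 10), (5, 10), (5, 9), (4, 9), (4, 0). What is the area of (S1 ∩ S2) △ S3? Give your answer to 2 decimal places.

34.00

|S1 ∩ S2| = 30.
|(S1 ∩ S2) ∩ S3| = 13.5.
|(S1 ∩ S2) △ S3| = 30 + 31 − 27 = 34.00.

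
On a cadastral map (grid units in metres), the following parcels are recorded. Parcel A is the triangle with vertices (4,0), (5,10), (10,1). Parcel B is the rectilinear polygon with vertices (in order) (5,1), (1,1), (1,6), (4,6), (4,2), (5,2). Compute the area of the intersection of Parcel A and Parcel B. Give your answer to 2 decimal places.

The intersection is the polygon with vertices (4.2,2), (5,2), (5,1), (4.1,1).
By the shoelace formula its area is 0.85.

0.85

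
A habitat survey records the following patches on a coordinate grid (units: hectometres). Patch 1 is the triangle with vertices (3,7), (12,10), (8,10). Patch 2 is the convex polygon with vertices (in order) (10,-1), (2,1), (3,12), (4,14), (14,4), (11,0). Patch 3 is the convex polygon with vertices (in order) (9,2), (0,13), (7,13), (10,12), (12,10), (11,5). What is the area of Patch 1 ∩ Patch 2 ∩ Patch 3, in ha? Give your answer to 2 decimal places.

The intersection is the polygon with vertices (8,10), (9,9), (4.5,7.5), (4.28,7.768).
By the shoelace formula its area is 3.74.

3.74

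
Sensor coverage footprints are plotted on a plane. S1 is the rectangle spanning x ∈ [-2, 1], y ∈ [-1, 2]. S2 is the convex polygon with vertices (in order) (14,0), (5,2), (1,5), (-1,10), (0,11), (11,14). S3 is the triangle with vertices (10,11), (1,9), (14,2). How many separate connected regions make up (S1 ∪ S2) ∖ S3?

(S1 ∪ S2) ∖ S3 splits into 2 disjoint pieces (area 9, area 86.8431).

2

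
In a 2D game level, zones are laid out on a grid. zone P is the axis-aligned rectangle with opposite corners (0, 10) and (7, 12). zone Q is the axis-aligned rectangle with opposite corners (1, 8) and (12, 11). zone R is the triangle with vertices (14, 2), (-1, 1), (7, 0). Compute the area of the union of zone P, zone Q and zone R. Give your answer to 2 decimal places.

52.50

By inclusion–exclusion:
Individual areas: |zone P| = 14, |zone Q| = 33, |zone R| = 11.5.
|zone P∩zone Q|: x∈[1,7], y∈[10,11] → 6·1 = 6.
|zone P∩zone R| = 0.
|zone Q∩zone R| = 0.
|zone P∩zone Q∩zone R| = 0.
|zone P ∪ zone Q ∪ zone R| = 58.5 − 6 + 0 = 52.50.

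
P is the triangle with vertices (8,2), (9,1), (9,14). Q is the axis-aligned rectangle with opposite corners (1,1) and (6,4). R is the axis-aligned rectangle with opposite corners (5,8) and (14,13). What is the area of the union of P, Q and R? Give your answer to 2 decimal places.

65.04

By inclusion–exclusion:
Individual areas: |P| = 6.5, |Q| = 15, |R| = 45.
|P∩Q| = 0.
|P∩R| = 1.4583.
|Q∩R| = 0 (no overlap).
|P∩Q∩R| = 0.
|P ∪ Q ∪ R| = 66.5 − 1.4583 + 0 = 65.04.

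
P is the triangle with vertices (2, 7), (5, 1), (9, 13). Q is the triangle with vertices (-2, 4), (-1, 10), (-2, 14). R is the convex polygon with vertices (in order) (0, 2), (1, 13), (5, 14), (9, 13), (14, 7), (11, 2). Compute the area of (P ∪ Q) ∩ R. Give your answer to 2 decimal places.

The region (P ∪ Q) ∩ R is the polygon with vertices (2,7), (9,13), (5.333,2), (4.5,2).
By the shoelace formula its area is 29.58.

29.58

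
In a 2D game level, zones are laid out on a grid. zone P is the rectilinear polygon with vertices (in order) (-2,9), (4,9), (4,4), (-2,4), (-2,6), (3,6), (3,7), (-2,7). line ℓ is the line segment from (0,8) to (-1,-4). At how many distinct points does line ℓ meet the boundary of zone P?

3

The segment meets the boundary at (-0.333,4), (-0.167,6), (-0.083,7).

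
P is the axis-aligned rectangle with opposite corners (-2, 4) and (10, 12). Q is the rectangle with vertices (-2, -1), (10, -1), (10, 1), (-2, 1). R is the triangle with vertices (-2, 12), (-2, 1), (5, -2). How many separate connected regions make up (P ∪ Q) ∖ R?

(P ∪ Q) ∖ R splits into 3 disjoint pieces (area 80, area 12, area 4.6667).

3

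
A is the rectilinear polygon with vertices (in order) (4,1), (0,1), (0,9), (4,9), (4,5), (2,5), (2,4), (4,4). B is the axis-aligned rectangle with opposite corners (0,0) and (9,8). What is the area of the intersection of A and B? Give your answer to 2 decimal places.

26.00

The intersection is the polygon with vertices (0,1), (0,8), (4,8), (4,5), (2,5), (2,4), (4,4), (4,1).
By the shoelace formula its area is 26.00.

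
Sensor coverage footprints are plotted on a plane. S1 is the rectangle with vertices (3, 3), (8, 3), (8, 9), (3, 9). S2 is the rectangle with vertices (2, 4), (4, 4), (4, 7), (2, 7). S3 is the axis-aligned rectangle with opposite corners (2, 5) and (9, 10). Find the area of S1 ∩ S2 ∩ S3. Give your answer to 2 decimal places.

The intersection is the polygon with vertices (4,7), (4,5), (3,5), (3,7).
By the shoelace formula its area is 2.00.

2.00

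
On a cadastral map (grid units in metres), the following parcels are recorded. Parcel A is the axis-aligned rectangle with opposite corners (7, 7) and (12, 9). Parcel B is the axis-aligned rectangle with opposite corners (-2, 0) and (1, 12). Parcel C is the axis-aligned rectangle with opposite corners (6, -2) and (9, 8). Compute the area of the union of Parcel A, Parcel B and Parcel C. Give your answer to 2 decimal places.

By inclusion–exclusion:
Individual areas: |Parcel A| = 10, |Parcel B| = 36, |Parcel C| = 30.
|Parcel A∩Parcel B| = 0 (no overlap).
|Parcel A∩Parcel C|: x∈[7,9], y∈[7,8] → 2·1 = 2.
|Parcel B∩Parcel C| = 0 (no overlap).
|Parcel A∩Parcel B∩Parcel C| = 0.
|Parcel A ∪ Parcel B ∪ Parcel C| = 76 − 2 + 0 = 74.00.

74.00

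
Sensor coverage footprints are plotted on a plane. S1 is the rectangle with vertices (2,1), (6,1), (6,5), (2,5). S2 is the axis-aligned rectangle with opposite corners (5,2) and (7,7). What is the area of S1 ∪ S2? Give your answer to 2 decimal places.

23.00

By inclusion–exclusion:
Individual areas: |S1| = 16, |S2| = 10.
|S1∩S2|: x∈[5,6], y∈[2,5] → 1·3 = 3.
|S1 ∪ S2| = 26 − 3 = 23.00.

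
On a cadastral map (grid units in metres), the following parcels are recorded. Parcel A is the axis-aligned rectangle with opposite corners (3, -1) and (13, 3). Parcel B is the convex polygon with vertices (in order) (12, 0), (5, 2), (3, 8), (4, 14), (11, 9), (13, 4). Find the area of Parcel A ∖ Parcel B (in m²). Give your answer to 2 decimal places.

24.71

|Parcel A| = 40, |Parcel A∩Parcel B| = 15.2917.
|Parcel A ∖ Parcel B| = |Parcel A| − |Parcel A∩Parcel B| = 40 − 15.2917 = 24.71.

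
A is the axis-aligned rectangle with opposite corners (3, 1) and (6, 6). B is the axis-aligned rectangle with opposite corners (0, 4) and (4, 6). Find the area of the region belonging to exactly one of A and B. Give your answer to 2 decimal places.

|A∩B|: x∈[3,4], y∈[4,6] → 1·2 = 2.
|A △ B| = |A| + |B| − 2·|A∩B| = 15 + 8 − 4 = 19.00.

19.00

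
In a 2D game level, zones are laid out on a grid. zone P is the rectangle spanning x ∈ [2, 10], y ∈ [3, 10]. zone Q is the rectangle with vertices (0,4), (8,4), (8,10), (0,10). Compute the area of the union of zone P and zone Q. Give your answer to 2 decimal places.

68.00

By inclusion–exclusion:
Individual areas: |zone P| = 56, |zone Q| = 48.
|zone P∩zone Q|: x∈[2,8], y∈[4,10] → 6·6 = 36.
|zone P ∪ zone Q| = 104 − 36 = 68.00.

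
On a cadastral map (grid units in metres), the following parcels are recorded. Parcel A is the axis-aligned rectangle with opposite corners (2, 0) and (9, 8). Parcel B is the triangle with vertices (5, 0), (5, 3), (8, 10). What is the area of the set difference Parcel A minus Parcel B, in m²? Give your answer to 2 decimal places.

51.76

|Parcel A| = 56, |Parcel A∩Parcel B| = 4.2429.
|Parcel A ∖ Parcel B| = |Parcel A| − |Parcel A∩Parcel B| = 56 − 4.2429 = 51.76.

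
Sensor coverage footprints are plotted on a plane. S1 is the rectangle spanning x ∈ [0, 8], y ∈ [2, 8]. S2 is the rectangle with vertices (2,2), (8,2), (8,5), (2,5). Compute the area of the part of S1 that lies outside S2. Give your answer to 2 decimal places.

30.00

|S1∩S2|: x∈[2,8], y∈[2,5] → 6·3 = 18.
|S1| = 48.
|S1 ∖ S2| = |S1| − |S1∩S2| = 48 − 18 = 30.00.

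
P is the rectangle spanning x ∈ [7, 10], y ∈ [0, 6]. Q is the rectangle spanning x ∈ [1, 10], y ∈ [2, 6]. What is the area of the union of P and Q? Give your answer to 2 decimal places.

42.00

By inclusion–exclusion:
Individual areas: |P| = 18, |Q| = 36.
|P∩Q|: x∈[7,10], y∈[2,6] → 3·4 = 12.
|P ∪ Q| = 54 − 12 = 42.00.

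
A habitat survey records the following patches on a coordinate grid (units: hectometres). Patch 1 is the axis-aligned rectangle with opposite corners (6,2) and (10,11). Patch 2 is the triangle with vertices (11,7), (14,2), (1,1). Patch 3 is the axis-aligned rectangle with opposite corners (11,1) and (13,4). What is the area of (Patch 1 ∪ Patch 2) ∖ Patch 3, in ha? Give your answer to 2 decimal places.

|Patch 1 ∪ Patch 2| = 57.2.
|(Patch 1 ∪ Patch 2) ∩ Patch 3| = 4.2744.
|(Patch 1 ∪ Patch 2) ∖ Patch 3| = 57.2 − 4.2744 = 52.93.

52.93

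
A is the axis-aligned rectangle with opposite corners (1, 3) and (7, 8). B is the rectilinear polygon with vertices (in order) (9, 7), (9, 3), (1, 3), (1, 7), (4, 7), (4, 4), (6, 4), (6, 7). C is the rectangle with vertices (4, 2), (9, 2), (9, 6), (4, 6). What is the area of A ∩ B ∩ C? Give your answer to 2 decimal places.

5.00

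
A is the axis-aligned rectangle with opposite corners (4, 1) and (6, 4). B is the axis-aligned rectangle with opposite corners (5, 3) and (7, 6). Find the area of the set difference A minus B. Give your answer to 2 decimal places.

5.00

|A∩B|: x∈[5,6], y∈[3,4] → 1·1 = 1.
|A| = 6.
|A ∖ B| = |A| − |A∩B| = 6 − 1 = 5.00.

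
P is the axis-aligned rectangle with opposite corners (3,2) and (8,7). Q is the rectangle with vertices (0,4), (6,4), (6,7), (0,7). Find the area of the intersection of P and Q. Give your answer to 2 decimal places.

9.00

|P∩Q|: x∈[3,6], y∈[4,7] → 3·3 = 9.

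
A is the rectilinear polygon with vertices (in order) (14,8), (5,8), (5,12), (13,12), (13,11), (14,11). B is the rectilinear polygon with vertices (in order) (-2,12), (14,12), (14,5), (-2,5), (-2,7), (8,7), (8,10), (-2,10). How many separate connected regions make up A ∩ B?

A ∩ B is a single connected region.

1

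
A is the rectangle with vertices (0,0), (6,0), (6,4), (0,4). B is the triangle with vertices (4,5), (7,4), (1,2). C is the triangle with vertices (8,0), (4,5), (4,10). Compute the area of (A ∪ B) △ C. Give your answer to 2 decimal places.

|A ∪ B| = 26.1667.
|(A ∪ B) ∩ C| = 2.0445.
|(A ∪ B) △ C| = 26.1667 + 10 − 4.089 = 32.08.

32.08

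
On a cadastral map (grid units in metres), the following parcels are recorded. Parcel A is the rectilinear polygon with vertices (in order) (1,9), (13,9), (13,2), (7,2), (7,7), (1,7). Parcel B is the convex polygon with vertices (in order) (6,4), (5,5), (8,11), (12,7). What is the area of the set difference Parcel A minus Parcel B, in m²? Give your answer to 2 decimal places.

38.75

|Parcel A| = 54, |Parcel A∩Parcel B| = 15.25.
|Parcel A ∖ Parcel B| = |Parcel A| − |Parcel A∩Parcel B| = 54 − 15.25 = 38.75.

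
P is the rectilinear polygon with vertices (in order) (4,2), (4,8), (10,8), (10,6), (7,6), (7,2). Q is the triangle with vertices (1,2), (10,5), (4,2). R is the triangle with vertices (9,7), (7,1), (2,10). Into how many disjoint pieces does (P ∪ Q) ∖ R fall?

3

(P ∪ Q) ∖ R splits into 3 disjoint pieces (area 3.3333, area 0.3125, area 6.8778).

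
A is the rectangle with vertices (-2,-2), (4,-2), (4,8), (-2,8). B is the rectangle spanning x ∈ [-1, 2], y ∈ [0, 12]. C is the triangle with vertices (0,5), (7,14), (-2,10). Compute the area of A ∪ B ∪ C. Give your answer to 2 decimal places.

83.87

By inclusion–exclusion:
Individual areas: |A| = 60, |B| = 36, |C| = 26.5.
|A∩B|: x∈[-1,2], y∈[0,8] → 3·8 = 24.
|A∩C| = 5.3.
|B∩C| = 14.5119.
|A∩B∩C| = 5.1786.
|A ∪ B ∪ C| = 122.5 − 43.8119 + 5.1786 = 83.87.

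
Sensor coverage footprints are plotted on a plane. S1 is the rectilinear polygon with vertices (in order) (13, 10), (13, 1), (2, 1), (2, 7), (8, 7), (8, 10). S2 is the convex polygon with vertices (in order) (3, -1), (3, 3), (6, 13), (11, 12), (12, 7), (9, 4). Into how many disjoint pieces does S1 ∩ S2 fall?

S1 ∩ S2 is a single connected region.

1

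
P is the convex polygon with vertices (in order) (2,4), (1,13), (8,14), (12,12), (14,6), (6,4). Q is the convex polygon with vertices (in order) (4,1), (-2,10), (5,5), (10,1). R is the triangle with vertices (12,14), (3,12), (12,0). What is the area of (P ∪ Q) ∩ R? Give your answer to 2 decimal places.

50.68

The region (P ∪ Q) ∩ R is the polygon with vertices (12,12), (12,5.5), (8.526,4.632), (3,12), (9.231,13.385).
By the shoelace formula its area is 50.68.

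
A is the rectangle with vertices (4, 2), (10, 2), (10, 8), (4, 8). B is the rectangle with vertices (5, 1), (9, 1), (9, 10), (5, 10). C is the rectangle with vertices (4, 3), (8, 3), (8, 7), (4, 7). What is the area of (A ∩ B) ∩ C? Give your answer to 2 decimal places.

The region (A ∩ B) ∩ C is the polygon with vertices (5,7), (8,7), (8,3), (5,3).
By the shoelace formula its area is 12.00.

12.00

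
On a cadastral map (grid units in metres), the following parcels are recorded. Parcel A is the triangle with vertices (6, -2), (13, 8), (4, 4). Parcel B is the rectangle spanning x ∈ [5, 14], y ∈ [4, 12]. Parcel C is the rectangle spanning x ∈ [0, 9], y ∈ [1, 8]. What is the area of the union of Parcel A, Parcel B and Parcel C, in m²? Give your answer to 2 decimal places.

By inclusion–exclusion:
Individual areas: |Parcel A| = 31, |Parcel B| = 72, |Parcel C| = 63.
|Parcel A∩Parcel B| = 12.1778.
|Parcel A∩Parcel C| = 18.477.
|Parcel B∩Parcel C|: x∈[5,9], y∈[4,8] → 4·4 = 16.
|Parcel A∩Parcel B∩Parcel C| = 5.3333.
|Parcel A ∪ Parcel B ∪ Parcel C| = 166 − 46.6548 + 5.3333 = 124.68.

124.68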